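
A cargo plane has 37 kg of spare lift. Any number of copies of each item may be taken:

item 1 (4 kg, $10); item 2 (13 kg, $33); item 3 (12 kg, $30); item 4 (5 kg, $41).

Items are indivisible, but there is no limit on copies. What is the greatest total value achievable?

$287

Best value-per-unit is item 4 at 41/5, and filling with it alone uses weight 7×5=35. No mix of the others beats 7×41 = 287.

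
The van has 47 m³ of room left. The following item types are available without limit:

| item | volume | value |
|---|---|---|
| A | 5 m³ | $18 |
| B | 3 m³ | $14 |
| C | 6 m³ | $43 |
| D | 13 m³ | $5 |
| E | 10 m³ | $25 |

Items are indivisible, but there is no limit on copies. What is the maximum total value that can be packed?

Best value-per-unit is C at 43/6; filling with it alone gives 7×43 = 301.
Optimal mix: 1×A + 7×C → volume 47, value 319.

$319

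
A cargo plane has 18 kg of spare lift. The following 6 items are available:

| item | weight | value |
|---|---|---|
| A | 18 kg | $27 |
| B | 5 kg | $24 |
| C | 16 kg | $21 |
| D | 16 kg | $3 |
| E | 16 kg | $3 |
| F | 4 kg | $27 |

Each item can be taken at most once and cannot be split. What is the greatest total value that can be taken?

$51

Check high-value combinations within 18 kg:
- B+F: weight 5+4=9, value 24+27=51
- F: weight 4, value 27
- A: weight 18, value 27
Best: $51.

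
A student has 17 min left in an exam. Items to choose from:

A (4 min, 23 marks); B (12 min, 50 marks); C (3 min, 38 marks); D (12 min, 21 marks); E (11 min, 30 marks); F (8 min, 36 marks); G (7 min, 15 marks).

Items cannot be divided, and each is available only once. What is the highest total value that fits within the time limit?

Check high-value combinations within 17 min:
- A+C+F: time 4+3+8=15, value 23+38+36=97
- B+C: time 12+3=15, value 50+38=88
- A+C+G: time 4+3+7=14, value 23+38+15=76
Best: 97 marks.

97 marks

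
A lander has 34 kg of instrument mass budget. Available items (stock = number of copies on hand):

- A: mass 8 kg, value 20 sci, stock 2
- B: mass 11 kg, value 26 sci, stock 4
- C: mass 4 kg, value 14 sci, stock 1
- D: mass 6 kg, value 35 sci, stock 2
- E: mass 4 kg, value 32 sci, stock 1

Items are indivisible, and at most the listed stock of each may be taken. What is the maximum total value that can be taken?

Best selections within mass 34 and stock limits:
- 1×B + 1×C + 2×D + 1×E: mass 31, value 142
- 2×A + 2×D + 1×E: mass 32, value 142
- 1×A + 1×C + 2×D + 1×E: mass 28, value 136
- 1×B + 2×D + 1×E: mass 27, value 128
Best: 142 sci.

142 sci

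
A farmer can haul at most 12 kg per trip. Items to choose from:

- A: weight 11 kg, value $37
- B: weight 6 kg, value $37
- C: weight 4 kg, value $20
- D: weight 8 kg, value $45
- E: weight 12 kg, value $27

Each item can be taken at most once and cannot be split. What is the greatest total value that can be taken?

$65

Check high-value combinations within 12 kg:
- C+D: weight 4+8=12, value 20+45=65
- B+C: weight 6+4=10, value 37+20=57
- D: weight 8, value 45
- B: weight 6, value 37
Best: $65.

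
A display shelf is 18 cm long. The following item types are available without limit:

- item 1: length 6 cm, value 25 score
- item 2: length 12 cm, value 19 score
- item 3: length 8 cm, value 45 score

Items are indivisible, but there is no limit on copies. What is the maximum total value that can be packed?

Best value-per-unit is item 3 at 45/8, and filling with it alone uses length 2×8=16. No mix of the others beats 2×45 = 90.

90 score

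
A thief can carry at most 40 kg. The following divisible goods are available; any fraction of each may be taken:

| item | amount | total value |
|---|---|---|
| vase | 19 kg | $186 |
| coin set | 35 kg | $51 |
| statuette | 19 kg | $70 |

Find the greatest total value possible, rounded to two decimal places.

258.91

Take in order of value per unit:
- vase (186/19 per unit): all 19 → value 186, running total 186.00
- statuette (70/19 per unit): all 19 → value 70, running total 256.00
- coin set (51/35 per unit): 2 of 35 → value 2×51/35 = 2.9143, running total 258.91
Total 258.91.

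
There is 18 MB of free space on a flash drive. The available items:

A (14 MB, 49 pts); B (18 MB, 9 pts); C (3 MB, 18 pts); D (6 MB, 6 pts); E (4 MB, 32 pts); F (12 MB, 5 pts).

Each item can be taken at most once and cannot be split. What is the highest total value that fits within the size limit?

Check high-value combinations within 18 MB:
- A+E: size 14+4=18, value 49+32=81
- A+C: size 14+3=17, value 49+18=67
- C+D+E: size 3+6+4=13, value 18+6+32=56
- C+E: size 3+4=7, value 18+32=50
Best: 81 pts.

81 pts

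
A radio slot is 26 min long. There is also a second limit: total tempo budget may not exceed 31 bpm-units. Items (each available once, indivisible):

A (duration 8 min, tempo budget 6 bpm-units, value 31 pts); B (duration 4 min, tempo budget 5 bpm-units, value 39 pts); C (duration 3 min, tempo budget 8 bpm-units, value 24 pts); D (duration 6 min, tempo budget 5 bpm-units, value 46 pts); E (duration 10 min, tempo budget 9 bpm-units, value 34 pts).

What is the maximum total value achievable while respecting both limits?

143 pts

Feasible sets respecting both limits:
- B+C+D+E: duration 23, tempo budget 27, value 143
- A+B+C+D: duration 21, tempo budget 24, value 140
- A+B+C+E: duration 25, tempo budget 28, value 128
- B+D+E: duration 20, tempo budget 19, value 119
Best: 143 pts.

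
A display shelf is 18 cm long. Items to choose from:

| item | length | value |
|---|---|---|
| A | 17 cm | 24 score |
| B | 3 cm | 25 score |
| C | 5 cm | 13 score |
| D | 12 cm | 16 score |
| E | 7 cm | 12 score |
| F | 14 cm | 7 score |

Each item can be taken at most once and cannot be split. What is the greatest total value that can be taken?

This is a 0/1 knapsack; check combinations near the capacity.
- B+C+E: length 3+5+7=15, value 25+13+12=50
- B+D: length 3+12=15, value 25+16=41
- B+C: length 3+5=8, value 25+13=38
Best: 50 score.

50 score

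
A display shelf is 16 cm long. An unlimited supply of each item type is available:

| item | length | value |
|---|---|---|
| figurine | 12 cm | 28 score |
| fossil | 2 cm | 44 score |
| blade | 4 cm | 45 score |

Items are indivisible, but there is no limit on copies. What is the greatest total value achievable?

352 score

Best value-per-unit is fossil at 44/2, and filling with it alone uses length 8×2=16. No mix of the others beats 8×44 = 352.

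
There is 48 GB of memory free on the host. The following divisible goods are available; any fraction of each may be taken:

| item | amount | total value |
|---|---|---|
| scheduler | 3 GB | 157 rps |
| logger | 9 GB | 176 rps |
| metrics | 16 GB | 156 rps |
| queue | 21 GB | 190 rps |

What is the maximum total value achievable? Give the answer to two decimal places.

669.95

Take in order of value per unit:
- scheduler (157/3 per unit): all 3 → value 157, running total 157.00
- logger (176/9 per unit): all 9 → value 176, running total 333.00
- metrics (156/16 per unit): all 16 → value 156, running total 489.00
- queue (190/21 per unit): 20 of 21 → value 20×190/21 = 180.9524, running total 669.95
Total 669.95.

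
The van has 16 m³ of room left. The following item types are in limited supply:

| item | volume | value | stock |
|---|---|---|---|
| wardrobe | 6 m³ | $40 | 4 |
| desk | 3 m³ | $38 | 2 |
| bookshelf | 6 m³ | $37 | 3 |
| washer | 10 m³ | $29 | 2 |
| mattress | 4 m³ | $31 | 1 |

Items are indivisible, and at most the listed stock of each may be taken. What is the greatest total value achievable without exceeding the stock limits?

$147

Top feasible selections:
- 1×wardrobe + 2×desk + 1×mattress: volume 16, value 147
- 2×desk + 1×bookshelf + 1×mattress: volume 16, value 144
- 2×wardrobe + 1×desk: volume 15, value 118
Best: $147.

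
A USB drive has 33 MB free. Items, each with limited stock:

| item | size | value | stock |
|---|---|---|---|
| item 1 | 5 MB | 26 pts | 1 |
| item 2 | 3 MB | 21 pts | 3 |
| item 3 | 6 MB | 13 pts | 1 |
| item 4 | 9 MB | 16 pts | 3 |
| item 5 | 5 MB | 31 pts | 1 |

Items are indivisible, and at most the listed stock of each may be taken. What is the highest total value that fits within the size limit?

136 pts

Best selections within size 33 and stock limits:
- 1×item 1 + 3×item 2 + 1×item 4 + 1×item 5: size 28, value 136
- 1×item 1 + 3×item 2 + 1×item 3 + 1×item 5: size 25, value 133
- 1×item 1 + 2×item 2 + 1×item 3 + 1×item 4 + 1×item 5: size 31, value 128
- 3×item 2 + 2×item 4 + 1×item 5: size 32, value 126
Best: 136 pts.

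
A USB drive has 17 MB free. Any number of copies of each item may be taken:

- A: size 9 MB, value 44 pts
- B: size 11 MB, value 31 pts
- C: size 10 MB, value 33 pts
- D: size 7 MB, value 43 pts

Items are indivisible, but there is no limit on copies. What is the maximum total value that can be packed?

87 pts

Best value-per-unit is D at 43/7; filling with it alone gives 2×43 = 86.
Optimal mix: 1×A + 1×D → size 16, value 87.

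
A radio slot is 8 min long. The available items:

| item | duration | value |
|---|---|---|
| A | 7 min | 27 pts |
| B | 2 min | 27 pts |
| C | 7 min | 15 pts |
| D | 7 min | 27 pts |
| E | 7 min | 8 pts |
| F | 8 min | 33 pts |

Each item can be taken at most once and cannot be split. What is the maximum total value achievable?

Check high-value combinations within 8 min:
- F: duration 8, value 33
- B: duration 2, value 27
- A: duration 7, value 27
- D: duration 7, value 27
Best: 33 pts.

33 pts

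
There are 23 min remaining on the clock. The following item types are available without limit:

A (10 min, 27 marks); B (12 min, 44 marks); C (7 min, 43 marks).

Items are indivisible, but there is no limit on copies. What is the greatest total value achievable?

129 marks

Best value-per-unit is C at 43/7, and filling with it alone uses time 3×7=21. No mix of the others beats 3×43 = 129.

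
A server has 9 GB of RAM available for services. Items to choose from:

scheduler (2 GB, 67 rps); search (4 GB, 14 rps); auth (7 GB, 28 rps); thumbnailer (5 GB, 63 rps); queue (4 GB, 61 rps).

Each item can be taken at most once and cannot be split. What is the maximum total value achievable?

130 rps

Check high-value combinations within 9 GB:
- scheduler+thumbnailer: memory 2+5=7, value 67+63=130
- scheduler+queue: memory 2+4=6, value 67+61=128
- thumbnailer+queue: memory 5+4=9, value 63+61=124
- scheduler+auth: memory 2+7=9, value 67+28=95
- scheduler+search: memory 2+4=6, value 67+14=81
Best: 130 rps.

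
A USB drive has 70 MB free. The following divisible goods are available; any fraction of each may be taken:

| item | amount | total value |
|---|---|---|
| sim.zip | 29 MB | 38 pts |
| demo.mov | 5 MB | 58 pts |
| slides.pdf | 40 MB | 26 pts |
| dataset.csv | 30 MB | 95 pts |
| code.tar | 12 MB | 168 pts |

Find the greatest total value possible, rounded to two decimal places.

Take in order of value per unit:
- code.tar (168/12 per unit): all 12 → value 168, running total 168.00
- demo.mov (58/5 per unit): all 5 → value 58, running total 226.00
- dataset.csv (95/30 per unit): all 30 → value 95, running total 321.00
- sim.zip (38/29 per unit): 23 of 29 → value 23×38/29 = 30.1379, running total 351.14
Total 351.14.

351.14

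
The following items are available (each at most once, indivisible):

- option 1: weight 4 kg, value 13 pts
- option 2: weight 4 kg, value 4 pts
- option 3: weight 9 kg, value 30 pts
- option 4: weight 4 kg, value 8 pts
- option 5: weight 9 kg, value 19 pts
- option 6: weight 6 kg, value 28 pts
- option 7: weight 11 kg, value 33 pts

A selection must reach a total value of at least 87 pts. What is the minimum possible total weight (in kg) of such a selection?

26

Subsets with value ≥ 87, sorted by total weight:
- option 3+option 6+option 7: weight 26, value 91
- option 1+option 3+option 5+option 6: weight 28, value 90
- option 1+option 3+option 6+option 7: weight 30, value 104
Minimum weight: 26 kg.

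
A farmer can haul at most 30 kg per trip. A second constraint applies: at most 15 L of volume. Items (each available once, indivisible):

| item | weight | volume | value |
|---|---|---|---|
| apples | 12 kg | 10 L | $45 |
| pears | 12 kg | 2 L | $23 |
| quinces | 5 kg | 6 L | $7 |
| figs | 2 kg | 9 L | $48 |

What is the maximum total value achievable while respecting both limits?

$71

Feasible sets respecting both limits:
- pears+figs: weight 14, volume 11, value 71
- apples+pears: weight 24, volume 12, value 68
- quinces+figs: weight 7, volume 15, value 55
Best: $71.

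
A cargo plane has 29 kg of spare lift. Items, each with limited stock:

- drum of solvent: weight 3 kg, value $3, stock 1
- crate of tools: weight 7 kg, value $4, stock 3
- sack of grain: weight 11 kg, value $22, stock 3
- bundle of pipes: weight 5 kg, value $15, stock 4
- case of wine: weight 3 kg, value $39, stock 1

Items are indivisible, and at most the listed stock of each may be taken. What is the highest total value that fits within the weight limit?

Best selections within weight 29 and stock limits:
- 1×sack of grain + 3×bundle of pipes + 1×case of wine: weight 29, value 106
- 1×drum of solvent + 4×bundle of pipes + 1×case of wine: weight 26, value 102
- 4×bundle of pipes + 1×case of wine: weight 23, value 99
- 1×drum of solvent + 1×sack of grain + 2×bundle of pipes + 1×case of wine: weight 27, value 94
Best: $106.

$106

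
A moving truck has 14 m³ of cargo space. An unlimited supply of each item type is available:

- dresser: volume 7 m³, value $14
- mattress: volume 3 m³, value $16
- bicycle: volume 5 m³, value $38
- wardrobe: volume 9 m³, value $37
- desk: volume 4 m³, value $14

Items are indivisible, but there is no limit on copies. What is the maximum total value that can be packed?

Best value-per-unit is bicycle at 38/5; filling with it alone gives 2×38 = 76.
Optimal mix: 1×mattress + 2×bicycle → volume 13, value 92.

$92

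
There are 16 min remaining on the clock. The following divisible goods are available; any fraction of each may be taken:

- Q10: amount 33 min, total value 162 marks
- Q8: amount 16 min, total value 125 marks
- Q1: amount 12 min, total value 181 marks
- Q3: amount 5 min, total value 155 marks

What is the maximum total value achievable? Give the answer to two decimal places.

320.92

Take in order of value per unit:
- Q3 (155/5 per unit): all 5 → value 155, running total 155.00
- Q1 (181/12 per unit): 11 of 12 → value 11×181/12 = 165.9167, running total 320.92
Total 320.92.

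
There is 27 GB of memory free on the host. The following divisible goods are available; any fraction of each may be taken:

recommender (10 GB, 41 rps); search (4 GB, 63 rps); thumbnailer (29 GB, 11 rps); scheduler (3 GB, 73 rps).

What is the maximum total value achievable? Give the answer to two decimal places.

180.79

Take in order of value per unit:
- scheduler (73/3 per unit): all 3 → value 73, running total 73.00
- search (63/4 per unit): all 4 → value 63, running total 136.00
- recommender (41/10 per unit): all 10 → value 41, running total 177.00
- thumbnailer (11/29 per unit): 10 of 29 → value 10×11/29 = 3.7931, running total 180.79
Total 180.79.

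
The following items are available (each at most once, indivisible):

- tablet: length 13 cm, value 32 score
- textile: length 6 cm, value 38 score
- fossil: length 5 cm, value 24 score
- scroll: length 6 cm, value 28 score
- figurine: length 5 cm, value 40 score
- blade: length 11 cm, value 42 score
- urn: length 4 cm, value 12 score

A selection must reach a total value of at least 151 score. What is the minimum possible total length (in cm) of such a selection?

31

Subsets with value ≥ 151, sorted by total length:
- textile+fossil+figurine+blade+urn: length 31, value 156
- textile+scroll+figurine+blade+urn: length 32, value 160
- textile+fossil+scroll+figurine+blade: length 33, value 172
- tablet+textile+fossil+scroll+figurine: length 35, value 162
Minimum length: 31 cm.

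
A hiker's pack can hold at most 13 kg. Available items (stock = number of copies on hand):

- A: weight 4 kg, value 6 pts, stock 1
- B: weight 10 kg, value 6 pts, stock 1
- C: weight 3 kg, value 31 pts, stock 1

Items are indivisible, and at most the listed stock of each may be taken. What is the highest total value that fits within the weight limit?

37 pts

Top feasible selections:
- 1×A + 1×C: weight 7, value 37
- 1×B + 1×C: weight 13, value 37
- 1×C: weight 3, value 31
Best: 37 pts.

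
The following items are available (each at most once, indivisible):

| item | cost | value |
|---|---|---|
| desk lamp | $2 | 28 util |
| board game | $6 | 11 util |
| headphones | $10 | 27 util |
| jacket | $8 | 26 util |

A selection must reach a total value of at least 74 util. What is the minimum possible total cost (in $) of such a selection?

Subsets with value ≥ 74, sorted by total cost:
- desk lamp+headphones+jacket: cost 20, value 81
- desk lamp+board game+headphones+jacket: cost 26, value 92
Minimum cost: 20 $.

20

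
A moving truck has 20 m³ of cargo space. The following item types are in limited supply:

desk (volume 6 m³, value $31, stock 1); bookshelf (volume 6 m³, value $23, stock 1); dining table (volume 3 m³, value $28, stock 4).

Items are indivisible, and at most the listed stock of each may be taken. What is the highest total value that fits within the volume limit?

$143

Best selections within volume 20 and stock limits:
- 1×desk + 4×dining table: volume 18, value 143
- 1×bookshelf + 4×dining table: volume 18, value 135
- 1×desk + 3×dining table: volume 15, value 115
- 4×dining table: volume 12, value 112
Best: $143.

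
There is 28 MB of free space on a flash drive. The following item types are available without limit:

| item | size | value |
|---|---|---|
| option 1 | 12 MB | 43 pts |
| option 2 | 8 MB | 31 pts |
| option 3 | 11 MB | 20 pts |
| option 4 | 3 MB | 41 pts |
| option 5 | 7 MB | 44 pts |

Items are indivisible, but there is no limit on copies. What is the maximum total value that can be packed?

369 pts

Best value-per-unit is option 4 at 41/3, and filling with it alone uses size 9×3=27. No mix of the others beats 9×41 = 369.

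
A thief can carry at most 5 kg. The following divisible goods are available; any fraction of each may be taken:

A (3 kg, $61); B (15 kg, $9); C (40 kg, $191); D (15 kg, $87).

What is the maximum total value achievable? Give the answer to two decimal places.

72.60

Take in order of value per unit:
- A (61/3 per unit): all 3 → value 61, running total 61.00
- D (87/15 per unit): 2 of 15 → value 2×87/15 = 11.6000, running total 72.60
Total 72.60.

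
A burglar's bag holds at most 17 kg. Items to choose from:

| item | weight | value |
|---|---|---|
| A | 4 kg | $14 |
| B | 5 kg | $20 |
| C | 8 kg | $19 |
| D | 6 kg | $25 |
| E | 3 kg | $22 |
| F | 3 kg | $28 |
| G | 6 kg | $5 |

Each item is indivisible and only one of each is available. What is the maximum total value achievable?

$95

Check high-value combinations within 17 kg:
- B+D+E+F: weight 5+6+3+3=17, value 20+25+22+28=95
- A+D+E+F: weight 4+6+3+3=16, value 14+25+22+28=89
- A+B+E+F: weight 4+5+3+3=15, value 14+20+22+28=84
- D+E+F: weight 6+3+3=12, value 25+22+28=75
- B+E+F+G: weight 5+3+3+6=17, value 20+22+28+5=75
Best: $95.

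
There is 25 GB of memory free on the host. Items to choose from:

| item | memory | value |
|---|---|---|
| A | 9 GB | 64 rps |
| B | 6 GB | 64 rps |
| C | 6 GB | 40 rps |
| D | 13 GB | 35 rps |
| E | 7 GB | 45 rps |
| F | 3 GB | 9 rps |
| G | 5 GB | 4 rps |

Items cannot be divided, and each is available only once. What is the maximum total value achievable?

182 rps

Check high-value combinations within 25 GB:
- A+B+E+F: memory 9+6+7+3=25, value 64+64+45+9=182
- A+B+C+F: memory 9+6+6+3=24, value 64+64+40+9=177
- A+B+E: memory 9+6+7=22, value 64+64+45=173
- A+B+C: memory 9+6+6=21, value 64+64+40=168
Best: 182 rps.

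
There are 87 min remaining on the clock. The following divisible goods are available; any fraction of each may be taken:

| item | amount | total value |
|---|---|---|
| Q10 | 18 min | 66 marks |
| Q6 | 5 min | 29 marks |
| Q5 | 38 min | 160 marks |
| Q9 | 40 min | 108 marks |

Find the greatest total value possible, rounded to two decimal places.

325.20

Take in order of value per unit:
- Q6 (29/5 per unit): all 5 → value 29, running total 29.00
- Q5 (160/38 per unit): all 38 → value 160, running total 189.00
- Q10 (66/18 per unit): all 18 → value 66, running total 255.00
- Q9 (108/40 per unit): 26 of 40 → value 26×108/40 = 70.2000, running total 325.20
Total 325.20.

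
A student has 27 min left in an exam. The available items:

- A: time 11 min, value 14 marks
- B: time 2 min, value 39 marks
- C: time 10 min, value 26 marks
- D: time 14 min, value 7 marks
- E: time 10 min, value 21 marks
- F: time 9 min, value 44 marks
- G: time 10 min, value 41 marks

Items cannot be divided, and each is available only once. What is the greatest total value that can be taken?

124 marks

Check high-value combinations within 27 min:
- B+F+G: time 2+9+10=21, value 39+44+41=124
- B+C+F: time 2+10+9=21, value 39+26+44=109
- B+C+G: time 2+10+10=22, value 39+26+41=106
- B+E+F: time 2+10+9=21, value 39+21+44=104
- B+E+G: time 2+10+10=22, value 39+21+41=101
Best: 124 marks.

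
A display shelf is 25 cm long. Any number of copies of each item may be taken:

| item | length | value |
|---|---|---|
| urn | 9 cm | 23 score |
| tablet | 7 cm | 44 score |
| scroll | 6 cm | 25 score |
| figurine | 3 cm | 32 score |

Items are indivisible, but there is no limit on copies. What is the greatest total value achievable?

Best value-per-unit is figurine at 32/3, and filling with it alone uses length 8×3=24. No mix of the others beats 8×32 = 256.

256 score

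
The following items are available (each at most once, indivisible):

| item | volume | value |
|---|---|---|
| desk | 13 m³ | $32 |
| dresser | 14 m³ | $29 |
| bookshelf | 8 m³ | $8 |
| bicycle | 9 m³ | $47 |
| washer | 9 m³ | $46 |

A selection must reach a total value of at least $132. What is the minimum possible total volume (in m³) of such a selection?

Subsets with value ≥ 132, sorted by total volume:
- desk+bookshelf+bicycle+washer: volume 39, value 133
- desk+dresser+bicycle+washer: volume 45, value 154
- desk+dresser+bookshelf+bicycle+washer: volume 53, value 162
Minimum volume: 39 m³.

39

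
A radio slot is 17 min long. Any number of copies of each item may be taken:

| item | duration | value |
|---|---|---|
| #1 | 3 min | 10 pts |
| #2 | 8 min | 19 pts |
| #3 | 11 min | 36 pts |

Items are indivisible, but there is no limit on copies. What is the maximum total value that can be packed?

56 pts

Best value-per-unit is #1 at 10/3; filling with it alone gives 5×10 = 50.
Optimal mix: 2×#1 + 1×#3 → duration 17, value 56.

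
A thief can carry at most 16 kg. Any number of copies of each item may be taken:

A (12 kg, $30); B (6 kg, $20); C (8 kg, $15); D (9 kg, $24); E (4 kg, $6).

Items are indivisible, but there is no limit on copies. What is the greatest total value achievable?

$46

Best value-per-unit is B at 20/6; filling with it alone gives 2×20 = 40.
Optimal mix: 2×B + 1×E → weight 16, value 46.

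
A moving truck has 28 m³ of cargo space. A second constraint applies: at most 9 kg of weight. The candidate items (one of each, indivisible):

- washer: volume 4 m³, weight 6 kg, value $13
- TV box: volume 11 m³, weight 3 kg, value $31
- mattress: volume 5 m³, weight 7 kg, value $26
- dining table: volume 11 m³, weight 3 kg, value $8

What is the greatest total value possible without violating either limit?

$44

Feasible sets respecting both limits:
- washer+TV box: volume 15, weight 9, value 44
- TV box+dining table: volume 22, weight 6, value 39
- TV box: volume 11, weight 3, value 31
- mattress: volume 5, weight 7, value 26
Best: $44.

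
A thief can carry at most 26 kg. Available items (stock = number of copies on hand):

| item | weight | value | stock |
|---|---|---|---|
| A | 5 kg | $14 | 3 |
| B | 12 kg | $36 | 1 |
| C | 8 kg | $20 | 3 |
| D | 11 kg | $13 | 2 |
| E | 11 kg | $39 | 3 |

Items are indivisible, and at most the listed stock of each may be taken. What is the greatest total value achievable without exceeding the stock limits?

Top feasible selections:
- 3×A + 1×E: weight 26, value 81
- 2×E: weight 22, value 78
- 1×B + 1×E: weight 23, value 75
Best: $81.

$81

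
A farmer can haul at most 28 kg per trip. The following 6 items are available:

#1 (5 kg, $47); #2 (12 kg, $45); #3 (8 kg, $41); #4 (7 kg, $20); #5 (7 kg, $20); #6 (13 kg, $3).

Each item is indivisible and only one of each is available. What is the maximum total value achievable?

$133

Check high-value combinations within 28 kg:
- #1+#2+#3: weight 5+12+8=25, value 47+45+41=133
- #1+#3+#4+#5: weight 5+8+7+7=27, value 47+41+20+20=128
- #1+#2+#4: weight 5+12+7=24, value 47+45+20=112
Best: $133.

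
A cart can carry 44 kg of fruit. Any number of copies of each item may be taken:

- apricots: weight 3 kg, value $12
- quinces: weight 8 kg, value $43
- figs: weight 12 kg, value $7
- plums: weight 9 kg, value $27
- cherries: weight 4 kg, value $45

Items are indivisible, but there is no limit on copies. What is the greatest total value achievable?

$495

Best value-per-unit is cherries at 45/4, and filling with it alone uses weight 11×4=44. No mix of the others beats 11×45 = 495.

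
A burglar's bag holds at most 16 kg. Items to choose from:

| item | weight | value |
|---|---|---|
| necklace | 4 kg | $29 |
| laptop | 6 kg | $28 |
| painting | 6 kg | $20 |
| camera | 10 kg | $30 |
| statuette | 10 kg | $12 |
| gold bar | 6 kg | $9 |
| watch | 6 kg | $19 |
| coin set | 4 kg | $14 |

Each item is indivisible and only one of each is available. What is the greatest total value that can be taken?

$77

Check high-value combinations within 16 kg:
- necklace+laptop+painting: weight 4+6+6=16, value 29+28+20=77
- necklace+laptop+watch: weight 4+6+6=16, value 29+28+19=76
- necklace+laptop+coin set: weight 4+6+4=14, value 29+28+14=71
- necklace+painting+watch: weight 4+6+6=16, value 29+20+19=68
Best: $77.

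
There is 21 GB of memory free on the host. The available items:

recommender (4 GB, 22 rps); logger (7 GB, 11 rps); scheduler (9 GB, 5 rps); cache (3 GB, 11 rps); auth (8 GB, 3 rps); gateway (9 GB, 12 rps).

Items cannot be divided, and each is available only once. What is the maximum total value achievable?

45 rps

This is a 0/1 knapsack; check combinations near the capacity.
- recommender+cache+gateway: memory 4+3+9=16, value 22+11+12=45
- recommender+logger+gateway: memory 4+7+9=20, value 22+11+12=45
- recommender+logger+cache: memory 4+7+3=14, value 22+11+11=44
- recommender+scheduler+cache: memory 4+9+3=16, value 22+5+11=38
Best: 45 rps.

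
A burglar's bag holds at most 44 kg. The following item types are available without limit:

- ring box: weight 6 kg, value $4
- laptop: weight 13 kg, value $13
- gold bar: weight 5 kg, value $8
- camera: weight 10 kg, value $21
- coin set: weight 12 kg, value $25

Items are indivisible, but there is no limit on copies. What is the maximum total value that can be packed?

Best value-per-unit is camera at 21/10; filling with it alone gives 4×21 = 84.
Optimal mix: 2×camera + 2×coin set → weight 44, value 92.

$92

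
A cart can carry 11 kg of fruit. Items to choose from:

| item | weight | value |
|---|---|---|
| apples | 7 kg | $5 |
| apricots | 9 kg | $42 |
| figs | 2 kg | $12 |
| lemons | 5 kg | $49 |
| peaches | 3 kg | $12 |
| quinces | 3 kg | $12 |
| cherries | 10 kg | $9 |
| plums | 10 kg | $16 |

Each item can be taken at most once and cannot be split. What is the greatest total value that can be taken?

Check high-value combinations within 11 kg:
- figs+lemons+peaches: weight 2+5+3=10, value 12+49+12=73
- figs+lemons+quinces: weight 2+5+3=10, value 12+49+12=73
- lemons+peaches+quinces: weight 5+3+3=11, value 49+12+12=73
- figs+lemons: weight 2+5=7, value 12+49=61
Best: $73.

$73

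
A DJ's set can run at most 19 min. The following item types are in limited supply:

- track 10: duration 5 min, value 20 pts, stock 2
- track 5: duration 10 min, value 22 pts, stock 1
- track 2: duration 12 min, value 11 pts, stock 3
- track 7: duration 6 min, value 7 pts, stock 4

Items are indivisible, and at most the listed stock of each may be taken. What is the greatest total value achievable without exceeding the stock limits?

Best selections within duration 19 and stock limits:
- 2×track 10 + 1×track 7: duration 16, value 47
- 1×track 10 + 1×track 5: duration 15, value 42
Best: 47 pts.

47 pts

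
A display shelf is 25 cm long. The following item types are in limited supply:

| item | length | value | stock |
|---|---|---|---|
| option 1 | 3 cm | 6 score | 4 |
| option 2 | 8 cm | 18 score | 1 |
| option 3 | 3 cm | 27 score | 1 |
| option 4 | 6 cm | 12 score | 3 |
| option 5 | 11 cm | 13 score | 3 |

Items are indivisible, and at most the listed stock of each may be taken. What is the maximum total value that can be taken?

Top feasible selections:
- 1×option 2 + 1×option 3 + 2×option 4: length 23, value 69
- 2×option 1 + 1×option 2 + 1×option 3 + 1×option 4: length 23, value 69
- 4×option 1 + 1×option 2 + 1×option 3: length 23, value 69
Best: 69 score.

69 score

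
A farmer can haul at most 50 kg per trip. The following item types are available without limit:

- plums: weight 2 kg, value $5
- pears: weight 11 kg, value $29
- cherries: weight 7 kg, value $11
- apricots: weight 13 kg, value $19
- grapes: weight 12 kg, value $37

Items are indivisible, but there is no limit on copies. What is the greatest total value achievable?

Best value-per-unit is grapes at 37/12; filling with it alone gives 4×37 = 148.
Optimal mix: 1×plums + 4×grapes → weight 50, value 153.

$153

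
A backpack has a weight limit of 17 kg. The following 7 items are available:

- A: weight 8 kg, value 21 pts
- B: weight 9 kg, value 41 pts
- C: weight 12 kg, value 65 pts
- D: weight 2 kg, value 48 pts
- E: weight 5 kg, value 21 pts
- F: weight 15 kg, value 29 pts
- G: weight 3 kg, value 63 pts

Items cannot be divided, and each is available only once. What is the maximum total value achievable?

176 pts

Check high-value combinations within 17 kg:
- C+D+G: weight 12+2+3=17, value 65+48+63=176
- B+D+G: weight 9+2+3=14, value 41+48+63=152
- D+E+G: weight 2+5+3=10, value 48+21+63=132
- A+D+G: weight 8+2+3=13, value 21+48+63=132
Best: 176 pts.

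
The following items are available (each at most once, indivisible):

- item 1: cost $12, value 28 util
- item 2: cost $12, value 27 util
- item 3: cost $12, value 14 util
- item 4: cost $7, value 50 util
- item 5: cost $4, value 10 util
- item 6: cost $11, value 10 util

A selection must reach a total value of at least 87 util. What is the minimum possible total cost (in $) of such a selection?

23

Subsets with value ≥ 87, sorted by total cost:
- item 1+item 4+item 5: cost 23, value 88
- item 2+item 4+item 5: cost 23, value 87
- item 1+item 4+item 6: cost 30, value 88
Minimum cost: 23 $.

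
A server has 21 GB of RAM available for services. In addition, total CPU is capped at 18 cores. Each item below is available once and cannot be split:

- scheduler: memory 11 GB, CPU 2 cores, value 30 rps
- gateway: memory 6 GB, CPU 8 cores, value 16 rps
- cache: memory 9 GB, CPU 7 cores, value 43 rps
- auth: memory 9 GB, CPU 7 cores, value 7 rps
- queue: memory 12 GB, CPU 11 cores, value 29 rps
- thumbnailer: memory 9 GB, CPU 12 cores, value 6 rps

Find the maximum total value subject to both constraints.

Feasible sets respecting both limits:
- scheduler+cache: memory 20, CPU 9, value 73
- cache+queue: memory 21, CPU 18, value 72
- gateway+cache: memory 15, CPU 15, value 59
Best: 73 rps.

73 rps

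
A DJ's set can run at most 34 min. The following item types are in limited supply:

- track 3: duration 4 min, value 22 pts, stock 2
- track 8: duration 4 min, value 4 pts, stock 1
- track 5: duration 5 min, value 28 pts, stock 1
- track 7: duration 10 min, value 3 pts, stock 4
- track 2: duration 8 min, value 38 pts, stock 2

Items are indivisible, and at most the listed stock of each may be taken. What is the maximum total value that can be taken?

152 pts

Best selections within duration 34 and stock limits:
- 2×track 3 + 1×track 8 + 1×track 5 + 2×track 2: duration 33, value 152
- 2×track 3 + 1×track 5 + 2×track 2: duration 29, value 148
Best: 152 pts.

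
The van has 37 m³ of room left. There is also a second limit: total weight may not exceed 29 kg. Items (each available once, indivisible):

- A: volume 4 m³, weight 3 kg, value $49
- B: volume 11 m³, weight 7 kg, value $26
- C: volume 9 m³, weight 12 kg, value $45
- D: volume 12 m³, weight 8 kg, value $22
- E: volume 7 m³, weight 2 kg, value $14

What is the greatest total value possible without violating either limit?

$134

Feasible sets respecting both limits:
- A+B+C+E: volume 31, weight 24, value 134
- A+C+D+E: volume 32, weight 25, value 130
- A+B+C: volume 24, weight 22, value 120
Best: $134.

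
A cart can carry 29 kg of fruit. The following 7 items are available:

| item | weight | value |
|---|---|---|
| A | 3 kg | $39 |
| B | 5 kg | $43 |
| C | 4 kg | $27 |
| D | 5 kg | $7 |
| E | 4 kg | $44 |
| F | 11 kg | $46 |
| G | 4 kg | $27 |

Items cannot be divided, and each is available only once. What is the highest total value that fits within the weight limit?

Check high-value combinations within 29 kg:
- A+B+C+E+F: weight 3+5+4+4+11=27, value 39+43+27+44+46=199
- A+B+E+F+G: weight 3+5+4+11+4=27, value 39+43+44+46+27=199
- A+B+C+D+E+G: weight 3+5+4+5+4+4=25, value 39+43+27+7+44+27=187
Best: $199.

$199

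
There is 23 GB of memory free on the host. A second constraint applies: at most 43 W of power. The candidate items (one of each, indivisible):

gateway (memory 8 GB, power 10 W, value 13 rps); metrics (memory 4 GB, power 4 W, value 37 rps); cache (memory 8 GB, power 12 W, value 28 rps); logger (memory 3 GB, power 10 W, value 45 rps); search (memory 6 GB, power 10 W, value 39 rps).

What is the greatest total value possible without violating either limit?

Feasible sets respecting both limits:
- metrics+cache+logger+search: memory 21, power 36, value 149
- gateway+metrics+logger+search: memory 21, power 34, value 134
- gateway+metrics+cache+logger: memory 23, power 36, value 123
- metrics+logger+search: memory 13, power 24, value 121
Best: 149 rps.

149 rps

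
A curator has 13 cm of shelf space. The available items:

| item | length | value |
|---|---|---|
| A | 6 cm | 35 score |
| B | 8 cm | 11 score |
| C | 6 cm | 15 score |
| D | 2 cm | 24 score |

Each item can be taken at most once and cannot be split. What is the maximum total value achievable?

59 score

Check high-value combinations within 13 cm:
- A+D: length 6+2=8, value 35+24=59
- A+C: length 6+6=12, value 35+15=50
- C+D: length 6+2=8, value 15+24=39
- A: length 6, value 35
- B+D: length 8+2=10, value 11+24=35
Best: 59 score.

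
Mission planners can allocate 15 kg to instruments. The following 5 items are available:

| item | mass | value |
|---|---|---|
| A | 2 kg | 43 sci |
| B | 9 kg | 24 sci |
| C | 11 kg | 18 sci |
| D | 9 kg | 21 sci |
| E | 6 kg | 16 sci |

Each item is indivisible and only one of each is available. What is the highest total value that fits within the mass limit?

67 sci

Check high-value combinations within 15 kg:
- A+B: mass 2+9=11, value 43+24=67
- A+D: mass 2+9=11, value 43+21=64
- A+C: mass 2+11=13, value 43+18=61
- A+E: mass 2+6=8, value 43+16=59
Best: 67 sci.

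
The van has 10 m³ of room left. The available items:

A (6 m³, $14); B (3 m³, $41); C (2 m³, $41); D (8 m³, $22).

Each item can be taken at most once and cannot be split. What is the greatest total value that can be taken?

$82

Check high-value combinations within 10 m³:
- B+C: volume 3+2=5, value 41+41=82
- C+D: volume 2+8=10, value 41+22=63
- A+C: volume 6+2=8, value 14+41=55
- A+B: volume 6+3=9, value 14+41=55
Best: $82.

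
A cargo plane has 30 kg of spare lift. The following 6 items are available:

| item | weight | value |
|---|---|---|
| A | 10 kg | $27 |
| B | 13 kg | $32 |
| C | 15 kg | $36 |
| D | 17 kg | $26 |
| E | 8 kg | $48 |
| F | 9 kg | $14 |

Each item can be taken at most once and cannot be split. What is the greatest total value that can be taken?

Check high-value combinations within 30 kg:
- B+E+F: weight 13+8+9=30, value 32+48+14=94
- A+E+F: weight 10+8+9=27, value 27+48+14=89
- C+E: weight 15+8=23, value 36+48=84
- B+E: weight 13+8=21, value 32+48=80
Best: $94.

$94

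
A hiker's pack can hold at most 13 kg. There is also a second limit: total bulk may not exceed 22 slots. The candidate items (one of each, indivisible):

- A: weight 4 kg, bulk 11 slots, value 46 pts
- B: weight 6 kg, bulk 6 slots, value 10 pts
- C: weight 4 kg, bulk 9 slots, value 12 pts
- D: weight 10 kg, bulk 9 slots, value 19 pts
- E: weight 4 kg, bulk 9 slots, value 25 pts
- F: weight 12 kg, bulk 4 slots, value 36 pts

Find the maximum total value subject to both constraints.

Feasible sets respecting both limits:
- A+E: weight 8, bulk 20, value 71
- A+C: weight 8, bulk 20, value 58
- A+B: weight 10, bulk 17, value 56
- A: weight 4, bulk 11, value 46
Best: 71 pts.

71 pts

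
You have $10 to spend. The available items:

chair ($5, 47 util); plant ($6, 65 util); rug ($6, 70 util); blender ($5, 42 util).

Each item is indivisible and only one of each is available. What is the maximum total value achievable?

Check high-value combinations within $10:
- chair+blender: cost 5+5=10, value 47+42=89
- rug: cost 6, value 70
- plant: cost 6, value 65
- chair: cost 5, value 47
- blender: cost 5, value 42
Best: 89 util.

89 util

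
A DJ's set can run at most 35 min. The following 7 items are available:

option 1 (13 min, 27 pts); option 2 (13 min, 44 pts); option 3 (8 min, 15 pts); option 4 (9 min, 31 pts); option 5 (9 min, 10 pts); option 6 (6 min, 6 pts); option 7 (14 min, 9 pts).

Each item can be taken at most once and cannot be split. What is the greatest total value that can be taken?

102 pts

Check high-value combinations within 35 min:
- option 1+option 2+option 4: duration 13+13+9=35, value 27+44+31=102
- option 2+option 3+option 4: duration 13+8+9=30, value 44+15+31=90
- option 1+option 2+option 3: duration 13+13+8=34, value 27+44+15=86
Best: 102 pts.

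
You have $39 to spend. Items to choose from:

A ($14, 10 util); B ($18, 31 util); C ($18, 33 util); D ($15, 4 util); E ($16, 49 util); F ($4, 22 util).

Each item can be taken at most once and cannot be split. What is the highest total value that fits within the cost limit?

104 util

Check high-value combinations within $39:
- C+E+F: cost 18+16+4=38, value 33+49+22=104
- B+E+F: cost 18+16+4=38, value 31+49+22=102
- C+E: cost 18+16=34, value 33+49=82
Best: 104 util.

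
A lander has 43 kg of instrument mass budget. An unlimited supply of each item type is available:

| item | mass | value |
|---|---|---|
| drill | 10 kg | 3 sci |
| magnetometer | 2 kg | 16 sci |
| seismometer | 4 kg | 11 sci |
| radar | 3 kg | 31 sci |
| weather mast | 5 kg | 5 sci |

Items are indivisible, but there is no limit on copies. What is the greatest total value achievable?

435 sci

Best value-per-unit is radar at 31/3; filling with it alone gives 14×31 = 434.
Optimal mix: 2×magnetometer + 13×radar → mass 43, value 435.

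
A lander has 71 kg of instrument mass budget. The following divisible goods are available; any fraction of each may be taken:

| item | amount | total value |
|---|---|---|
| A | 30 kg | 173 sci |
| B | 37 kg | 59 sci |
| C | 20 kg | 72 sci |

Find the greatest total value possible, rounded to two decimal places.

278.49

Take in order of value per unit:
- A (173/30 per unit): all 30 → value 173, running total 173.00
- C (72/20 per unit): all 20 → value 72, running total 245.00
- B (59/37 per unit): 21 of 37 → value 21×59/37 = 33.4865, running total 278.49
Total 278.49.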